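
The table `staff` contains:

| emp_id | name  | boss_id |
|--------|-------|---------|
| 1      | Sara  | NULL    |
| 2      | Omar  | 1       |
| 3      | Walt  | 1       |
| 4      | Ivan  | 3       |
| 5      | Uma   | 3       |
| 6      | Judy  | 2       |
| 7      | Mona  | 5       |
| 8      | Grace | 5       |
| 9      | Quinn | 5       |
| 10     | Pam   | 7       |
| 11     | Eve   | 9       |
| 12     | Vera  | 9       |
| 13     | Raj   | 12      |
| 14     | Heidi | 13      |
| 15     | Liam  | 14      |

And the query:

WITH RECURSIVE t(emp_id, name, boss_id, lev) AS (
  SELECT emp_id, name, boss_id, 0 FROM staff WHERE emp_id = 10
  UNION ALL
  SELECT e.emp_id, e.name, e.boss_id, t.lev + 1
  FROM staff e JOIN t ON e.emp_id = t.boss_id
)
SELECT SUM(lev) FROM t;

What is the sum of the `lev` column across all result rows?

10

Base: emp_id=10 (Pam), boss_id=7, lev 0.
Iteration 1: join on emp_id=7 -> Mona (id 7, boss_id=5, lev 1).
Iteration 2: join on emp_id=5 -> Uma (id 5, boss_id=3, lev 2).
Iteration 3: join on emp_id=3 -> Walt (id 3, boss_id=1, lev 3).
Iteration 4: join on emp_id=1 -> Sara (id 1, boss_id=NULL, lev 4).
Iteration 5: boss_id is NULL; no match; recursion stops.
SUM(lev) = 0 + 1 + 2 + 3 + 4 = 10.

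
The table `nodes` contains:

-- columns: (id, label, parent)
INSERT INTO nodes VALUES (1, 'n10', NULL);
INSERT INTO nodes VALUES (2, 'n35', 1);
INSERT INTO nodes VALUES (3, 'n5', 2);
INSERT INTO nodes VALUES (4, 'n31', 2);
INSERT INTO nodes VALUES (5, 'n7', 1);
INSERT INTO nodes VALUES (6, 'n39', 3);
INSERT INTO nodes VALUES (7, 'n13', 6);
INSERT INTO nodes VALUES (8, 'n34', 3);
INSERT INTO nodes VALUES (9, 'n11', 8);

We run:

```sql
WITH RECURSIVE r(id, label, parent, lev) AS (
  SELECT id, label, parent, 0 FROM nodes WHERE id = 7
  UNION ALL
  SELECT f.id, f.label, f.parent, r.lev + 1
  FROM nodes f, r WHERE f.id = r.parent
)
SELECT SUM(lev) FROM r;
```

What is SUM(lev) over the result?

10

Base: id=7 (n13), parent=6, lev 0.
Iteration 1: join on id=6 -> n39 (id 6, parent=3, lev 1).
Iteration 2: join on id=3 -> n5 (id 3, parent=2, lev 2).
Iteration 3: join on id=2 -> n35 (id 2, parent=1, lev 3).
Iteration 4: join on id=1 -> n10 (id 1, parent=NULL, lev 4).
Iteration 5: parent is NULL; no match; recursion stops.
SUM(lev) = 0 + 1 + 2 + 3 + 4 = 10.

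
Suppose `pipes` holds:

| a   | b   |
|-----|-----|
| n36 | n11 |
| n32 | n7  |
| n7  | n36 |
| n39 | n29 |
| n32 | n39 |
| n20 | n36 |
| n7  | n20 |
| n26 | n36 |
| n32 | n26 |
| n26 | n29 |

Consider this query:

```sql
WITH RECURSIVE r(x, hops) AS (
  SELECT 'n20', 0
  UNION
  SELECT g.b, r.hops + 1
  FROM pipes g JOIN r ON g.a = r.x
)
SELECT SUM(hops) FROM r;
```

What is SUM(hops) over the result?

Base: (n20, hops=0).
Iteration 1: edges from {n20} -> (n36, hops=1).
Iteration 2: edges from {n36} -> (n11, hops=2).
Iteration 3: no outgoing edges from {n11}; recursion stops.
SUM(hops) = 0 + 1 + 2 = 3.

3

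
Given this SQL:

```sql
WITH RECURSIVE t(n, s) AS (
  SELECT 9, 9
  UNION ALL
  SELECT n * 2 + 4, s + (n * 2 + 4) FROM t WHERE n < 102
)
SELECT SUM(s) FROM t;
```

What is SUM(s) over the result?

681

Base: n=9, s=9.
Iteration 1: 9 < 102 holds -> n = 9 * 2 + 4 = 22, s = 9 + 22 = 31.
Iteration 2: 22 < 102 holds -> n = 22 * 2 + 4 = 48, s = 31 + 48 = 79.
Iteration 3: 48 < 102 holds -> n = 48 * 2 + 4 = 100, s = 79 + 100 = 179.
Iteration 4: 100 < 102 holds -> n = 100 * 2 + 4 = 204, s = 179 + 204 = 383.
Iteration 5: 204 < 102 fails; recursion stops.
SUM(s) = 9 + 31 + 79 + 179 + 383 = 681.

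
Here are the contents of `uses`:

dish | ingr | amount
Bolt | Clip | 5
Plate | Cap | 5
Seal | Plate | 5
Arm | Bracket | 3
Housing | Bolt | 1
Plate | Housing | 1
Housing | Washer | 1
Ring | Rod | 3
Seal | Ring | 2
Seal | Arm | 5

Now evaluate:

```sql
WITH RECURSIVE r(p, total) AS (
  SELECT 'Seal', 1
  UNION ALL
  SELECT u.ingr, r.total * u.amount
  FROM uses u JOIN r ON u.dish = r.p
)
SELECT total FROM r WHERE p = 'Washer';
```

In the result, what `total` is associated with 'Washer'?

Base: (Seal, total=1).
Iteration 1: components of {Seal} -> Arm = 1*5 = 5, Plate = 1*5 = 5, Ring = 1*2 = 2.
Iteration 2: components of {Arm,Plate,Ring} -> Bracket = 5*3 = 15, Cap = 5*5 = 25, Housing = 5*1 = 5, Rod = 2*3 = 6.
Iteration 3: components of {Bracket,Cap,Housing,Rod} -> Bolt = 5*1 = 5, Washer = 5*1 = 5.
Iteration 4: components of {Bolt,Washer} -> Clip = 5*5 = 25.
Iteration 5: no further components; recursion stops.

5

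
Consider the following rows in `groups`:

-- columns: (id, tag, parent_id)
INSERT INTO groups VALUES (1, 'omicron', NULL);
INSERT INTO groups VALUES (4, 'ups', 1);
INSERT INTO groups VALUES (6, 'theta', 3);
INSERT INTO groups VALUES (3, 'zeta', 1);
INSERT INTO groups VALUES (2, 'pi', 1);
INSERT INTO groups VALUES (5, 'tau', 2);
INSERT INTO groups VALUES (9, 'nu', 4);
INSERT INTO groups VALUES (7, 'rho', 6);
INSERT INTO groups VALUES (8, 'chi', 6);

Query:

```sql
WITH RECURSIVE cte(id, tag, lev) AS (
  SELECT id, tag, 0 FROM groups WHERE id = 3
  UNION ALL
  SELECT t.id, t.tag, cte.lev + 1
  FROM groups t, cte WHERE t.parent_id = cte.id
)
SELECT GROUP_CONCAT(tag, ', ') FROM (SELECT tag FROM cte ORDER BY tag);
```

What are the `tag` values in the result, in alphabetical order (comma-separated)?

chi, rho, theta, zeta

Base: id=3 (zeta) at lev 0.
Iteration 1: rows with parent_id in {3} -> theta (id 6, lev 1).
Iteration 2: rows with parent_id in {6} -> rho (id 7, lev 2), chi (id 8, lev 2).
Iteration 3: no rows with parent_id in {7,8}; recursion stops.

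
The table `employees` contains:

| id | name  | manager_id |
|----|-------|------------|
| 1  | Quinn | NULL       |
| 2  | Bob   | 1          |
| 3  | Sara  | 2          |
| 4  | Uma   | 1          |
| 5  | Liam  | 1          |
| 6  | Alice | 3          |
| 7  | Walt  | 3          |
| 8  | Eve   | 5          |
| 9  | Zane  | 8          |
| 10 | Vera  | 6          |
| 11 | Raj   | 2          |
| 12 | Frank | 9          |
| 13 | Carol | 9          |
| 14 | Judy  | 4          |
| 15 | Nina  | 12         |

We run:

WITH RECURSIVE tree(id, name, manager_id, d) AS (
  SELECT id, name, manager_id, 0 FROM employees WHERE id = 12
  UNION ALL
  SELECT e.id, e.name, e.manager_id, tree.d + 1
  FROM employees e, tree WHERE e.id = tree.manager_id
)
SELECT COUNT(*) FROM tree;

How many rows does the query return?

5

Base: id=12 (Frank), manager_id=9, d 0.
Iteration 1: join on id=9 -> Zane (id 9, manager_id=8, d 1).
Iteration 2: join on id=8 -> Eve (id 8, manager_id=5, d 2).
Iteration 3: join on id=5 -> Liam (id 5, manager_id=1, d 3).
Iteration 4: join on id=1 -> Quinn (id 1, manager_id=NULL, d 4).
Iteration 5: manager_id is NULL; no match; recursion stops.
Total rows emitted: 5.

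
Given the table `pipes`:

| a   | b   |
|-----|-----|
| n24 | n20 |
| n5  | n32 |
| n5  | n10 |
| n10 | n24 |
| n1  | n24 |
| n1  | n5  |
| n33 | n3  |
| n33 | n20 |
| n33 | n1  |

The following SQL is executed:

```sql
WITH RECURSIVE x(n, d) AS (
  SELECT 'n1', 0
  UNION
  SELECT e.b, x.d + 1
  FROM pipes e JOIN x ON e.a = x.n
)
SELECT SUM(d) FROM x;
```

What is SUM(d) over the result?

Base: (n1, d=0).
Iteration 1: edges from {n1} -> (n24, d=1), (n5, d=1).
Iteration 2: edges from {n24,n5} -> (n10, d=2), (n20, d=2), (n32, d=2).
Iteration 3: edges from {n10,n20,n32} -> (n24, d=3).
Iteration 4: edges from {n24} -> (n20, d=4).
Iteration 5: no outgoing edges from {n20}; recursion stops.
SUM(d) = 0 + 1 + 1 + 2 + 2 + 2 + 3 + 4 = 15.

15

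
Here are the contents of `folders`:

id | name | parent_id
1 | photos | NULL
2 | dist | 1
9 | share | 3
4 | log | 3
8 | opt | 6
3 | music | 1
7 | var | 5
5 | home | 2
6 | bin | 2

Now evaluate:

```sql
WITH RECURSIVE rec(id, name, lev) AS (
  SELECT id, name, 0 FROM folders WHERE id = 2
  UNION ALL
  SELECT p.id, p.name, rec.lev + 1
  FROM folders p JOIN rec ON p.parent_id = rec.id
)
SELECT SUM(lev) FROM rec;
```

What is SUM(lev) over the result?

Base: id=2 (dist) at lev 0.
Iteration 1: rows with parent_id in {2} -> home (id 5, lev 1), bin (id 6, lev 1).
Iteration 2: rows with parent_id in {5,6} -> var (id 7, lev 2), opt (id 8, lev 2).
Iteration 3: no rows with parent_id in {7,8}; recursion stops.
SUM(lev) = 0 + 1 + 1 + 2 + 2 = 6.

6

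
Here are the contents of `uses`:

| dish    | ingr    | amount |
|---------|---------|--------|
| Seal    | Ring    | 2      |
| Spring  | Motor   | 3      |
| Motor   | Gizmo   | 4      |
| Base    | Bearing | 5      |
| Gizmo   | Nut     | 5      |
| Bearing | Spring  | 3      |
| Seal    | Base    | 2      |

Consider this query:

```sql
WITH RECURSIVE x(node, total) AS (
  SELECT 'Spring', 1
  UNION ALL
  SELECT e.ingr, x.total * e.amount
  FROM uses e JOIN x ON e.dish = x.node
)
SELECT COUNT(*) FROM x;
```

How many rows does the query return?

Base: (Spring, total=1).
Iteration 1: components of {Spring} -> Motor = 1*3 = 3.
Iteration 2: components of {Motor} -> Gizmo = 3*4 = 12.
Iteration 3: components of {Gizmo} -> Nut = 12*5 = 60.
Iteration 4: no further components; recursion stops.
Total rows emitted: 4.

4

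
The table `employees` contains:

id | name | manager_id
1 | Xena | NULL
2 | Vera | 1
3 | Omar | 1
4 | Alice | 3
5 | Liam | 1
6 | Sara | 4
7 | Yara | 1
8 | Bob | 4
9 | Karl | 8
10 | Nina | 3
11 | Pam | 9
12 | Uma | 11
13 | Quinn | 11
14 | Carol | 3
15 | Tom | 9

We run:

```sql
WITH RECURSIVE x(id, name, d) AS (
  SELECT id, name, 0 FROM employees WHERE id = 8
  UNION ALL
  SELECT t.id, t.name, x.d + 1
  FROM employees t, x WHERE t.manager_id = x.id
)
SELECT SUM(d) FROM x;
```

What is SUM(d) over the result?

Base: id=8 (Bob) at d 0.
Iteration 1: rows with manager_id in {8} -> Karl (id 9, d 1).
Iteration 2: rows with manager_id in {9} -> Pam (id 11, d 2), Tom (id 15, d 2).
Iteration 3: rows with manager_id in {11,15} -> Uma (id 12, d 3), Quinn (id 13, d 3).
Iteration 4: no rows with manager_id in {12,13}; recursion stops.
SUM(d) = 0 + 1 + 2 + 2 + 3 + 3 = 11.

11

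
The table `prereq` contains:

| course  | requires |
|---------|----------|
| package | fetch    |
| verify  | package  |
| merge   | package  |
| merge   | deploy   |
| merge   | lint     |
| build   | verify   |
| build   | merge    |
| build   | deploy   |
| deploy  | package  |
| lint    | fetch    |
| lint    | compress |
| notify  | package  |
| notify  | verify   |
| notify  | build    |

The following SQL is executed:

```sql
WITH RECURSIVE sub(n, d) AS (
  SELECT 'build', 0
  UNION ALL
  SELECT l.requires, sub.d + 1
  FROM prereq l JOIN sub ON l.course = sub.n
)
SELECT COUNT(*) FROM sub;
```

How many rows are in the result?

16

Base: (build, d=0).
Iteration 1: edges from {build} -> (deploy, d=1), (merge, d=1), (verify, d=1).
Iteration 2: edges from {deploy,merge,verify} -> (deploy, d=2), (lint, d=2), (package, d=2) x3. [UNION ALL keeps all 5 new rows, including repeats]
Iteration 3: edges from {deploy,lint,package} -> (compress, d=3), (fetch, d=3) x4, (package, d=3). [UNION ALL keeps all 6 new rows, including repeats]
Iteration 4: edges from {compress,fetch,package} -> (fetch, d=4).
Iteration 5: no outgoing edges from {fetch}; recursion stops.
Total rows emitted: 16.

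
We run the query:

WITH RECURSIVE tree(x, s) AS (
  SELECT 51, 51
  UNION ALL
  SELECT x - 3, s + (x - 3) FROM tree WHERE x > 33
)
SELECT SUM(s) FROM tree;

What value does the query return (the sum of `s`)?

Base: x=51, s=51.
Iteration 1: 51 > 33 holds -> x = 51 - 3 = 48, s = 51 + 48 = 99.
Iteration 2: 48 > 33 holds -> x = 48 - 3 = 45, s = 99 + 45 = 144.
Iteration 3: 45 > 33 holds -> x = 45 - 3 = 42, s = 144 + 42 = 186.
Iteration 4: 42 > 33 holds -> x = 42 - 3 = 39, s = 186 + 39 = 225.
Iteration 5: 39 > 33 holds -> x = 39 - 3 = 36, s = 225 + 36 = 261.
Iteration 6: 36 > 33 holds -> x = 36 - 3 = 33, s = 261 + 33 = 294.
Iteration 7: 33 > 33 fails; recursion stops.
SUM(s) = 51 + 99 + 144 + 186 + 225 + 261 + 294 = 1260.

1260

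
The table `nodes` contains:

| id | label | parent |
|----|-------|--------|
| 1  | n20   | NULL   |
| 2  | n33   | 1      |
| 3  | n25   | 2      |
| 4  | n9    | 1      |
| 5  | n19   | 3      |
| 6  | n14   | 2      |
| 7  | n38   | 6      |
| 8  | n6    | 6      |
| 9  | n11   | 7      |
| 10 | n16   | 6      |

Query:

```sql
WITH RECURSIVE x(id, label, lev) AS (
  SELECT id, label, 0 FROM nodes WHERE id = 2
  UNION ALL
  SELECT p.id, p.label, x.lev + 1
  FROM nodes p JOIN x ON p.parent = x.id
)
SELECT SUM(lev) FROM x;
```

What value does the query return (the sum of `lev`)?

13

Base: id=2 (n33) at lev 0.
Iteration 1: rows with parent in {2} -> n25 (id 3, lev 1), n14 (id 6, lev 1).
Iteration 2: rows with parent in {3,6} -> n19 (id 5, lev 2), n38 (id 7, lev 2), n6 (id 8, lev 2), n16 (id 10, lev 2).
Iteration 3: rows with parent in {5,7,8,10} -> n11 (id 9, lev 3).
Iteration 4: no rows with parent in {9}; recursion stops.
SUM(lev) = 0 + 1 + 1 + 2 + 2 + 2 + 2 + 3 = 13.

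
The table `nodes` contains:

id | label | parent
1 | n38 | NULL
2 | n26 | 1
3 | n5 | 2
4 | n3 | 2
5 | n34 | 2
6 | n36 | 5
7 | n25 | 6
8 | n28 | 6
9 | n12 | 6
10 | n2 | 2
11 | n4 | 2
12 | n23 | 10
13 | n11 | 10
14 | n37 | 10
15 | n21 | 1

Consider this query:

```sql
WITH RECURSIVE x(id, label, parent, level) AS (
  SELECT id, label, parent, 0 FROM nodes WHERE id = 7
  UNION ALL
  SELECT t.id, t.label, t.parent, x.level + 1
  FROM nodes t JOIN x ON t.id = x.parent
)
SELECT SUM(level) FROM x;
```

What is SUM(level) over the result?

Base: id=7 (n25), parent=6, level 0.
Iteration 1: join on id=6 -> n36 (id 6, parent=5, level 1).
Iteration 2: join on id=5 -> n34 (id 5, parent=2, level 2).
Iteration 3: join on id=2 -> n26 (id 2, parent=1, level 3).
Iteration 4: join on id=1 -> n38 (id 1, parent=NULL, level 4).
Iteration 5: parent is NULL; no match; recursion stops.
SUM(level) = 0 + 1 + 2 + 3 + 4 = 10.

10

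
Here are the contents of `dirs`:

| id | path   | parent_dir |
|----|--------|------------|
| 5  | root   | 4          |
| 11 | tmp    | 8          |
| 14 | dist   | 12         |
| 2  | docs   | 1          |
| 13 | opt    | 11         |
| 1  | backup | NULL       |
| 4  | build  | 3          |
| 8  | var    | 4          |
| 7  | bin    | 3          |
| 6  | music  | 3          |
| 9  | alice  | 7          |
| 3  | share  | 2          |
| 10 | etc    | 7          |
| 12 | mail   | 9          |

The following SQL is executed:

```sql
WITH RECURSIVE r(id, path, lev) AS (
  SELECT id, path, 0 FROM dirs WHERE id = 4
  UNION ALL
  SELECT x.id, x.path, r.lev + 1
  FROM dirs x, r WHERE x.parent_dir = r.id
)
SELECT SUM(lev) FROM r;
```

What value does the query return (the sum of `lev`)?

7

Base: id=4 (build) at lev 0.
Iteration 1: rows with parent_dir in {4} -> root (id 5, lev 1), var (id 8, lev 1).
Iteration 2: rows with parent_dir in {5,8} -> tmp (id 11, lev 2).
Iteration 3: rows with parent_dir in {11} -> opt (id 13, lev 3).
Iteration 4: no rows with parent_dir in {13}; recursion stops.
SUM(lev) = 0 + 1 + 1 + 2 + 3 = 7.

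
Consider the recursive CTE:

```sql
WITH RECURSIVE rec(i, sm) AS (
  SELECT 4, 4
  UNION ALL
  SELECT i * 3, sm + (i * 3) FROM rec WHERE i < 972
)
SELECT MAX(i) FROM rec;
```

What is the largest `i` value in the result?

Base: i=4, sm=4.
Iteration 1: 4 < 972 holds -> i = 4 * 3 = 12, sm = 4 + 12 = 16.
Iteration 2: 12 < 972 holds -> i = 12 * 3 = 36, sm = 16 + 36 = 52.
Iteration 3: 36 < 972 holds -> i = 36 * 3 = 108, sm = 52 + 108 = 160.
Iteration 4: 108 < 972 holds -> i = 108 * 3 = 324, sm = 160 + 324 = 484.
Iteration 5: 324 < 972 holds -> i = 324 * 3 = 972, sm = 484 + 972 = 1456.
Iteration 6: 972 < 972 fails; recursion stops.
i values: 4, 12, 36, 108, 324, 972; the maximum is 972.

972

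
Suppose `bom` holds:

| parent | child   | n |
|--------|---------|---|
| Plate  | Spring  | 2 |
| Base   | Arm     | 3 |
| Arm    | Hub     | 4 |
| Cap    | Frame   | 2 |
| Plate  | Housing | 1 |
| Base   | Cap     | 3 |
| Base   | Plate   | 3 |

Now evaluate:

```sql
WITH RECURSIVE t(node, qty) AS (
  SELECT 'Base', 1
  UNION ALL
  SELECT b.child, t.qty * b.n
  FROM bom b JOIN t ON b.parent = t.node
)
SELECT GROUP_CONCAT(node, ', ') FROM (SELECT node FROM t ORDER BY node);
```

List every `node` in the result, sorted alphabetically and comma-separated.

Base: (Base, qty=1).
Iteration 1: components of {Base} -> Arm = 1*3 = 3, Cap = 1*3 = 3, Plate = 1*3 = 3.
Iteration 2: components of {Arm,Cap,Plate} -> Frame = 3*2 = 6, Housing = 3*1 = 3, Hub = 3*4 = 12, Spring = 3*2 = 6.
Iteration 3: no further components; recursion stops.

Arm, Base, Cap, Frame, Housing, Hub, Plate, Spring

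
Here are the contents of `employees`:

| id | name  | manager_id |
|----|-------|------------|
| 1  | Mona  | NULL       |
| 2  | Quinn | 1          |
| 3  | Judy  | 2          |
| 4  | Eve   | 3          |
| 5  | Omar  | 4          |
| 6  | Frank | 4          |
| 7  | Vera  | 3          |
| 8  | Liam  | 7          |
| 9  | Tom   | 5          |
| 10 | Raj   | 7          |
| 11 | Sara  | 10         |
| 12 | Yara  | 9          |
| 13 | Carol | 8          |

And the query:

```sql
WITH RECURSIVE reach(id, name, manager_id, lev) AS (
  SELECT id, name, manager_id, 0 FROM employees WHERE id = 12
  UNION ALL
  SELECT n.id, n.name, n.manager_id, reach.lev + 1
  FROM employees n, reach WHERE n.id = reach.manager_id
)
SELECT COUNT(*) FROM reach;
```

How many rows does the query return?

Base: id=12 (Yara), manager_id=9, lev 0.
Iteration 1: join on id=9 -> Tom (id 9, manager_id=5, lev 1).
Iteration 2: join on id=5 -> Omar (id 5, manager_id=4, lev 2).
Iteration 3: join on id=4 -> Eve (id 4, manager_id=3, lev 3).
Iteration 4: join on id=3 -> Judy (id 3, manager_id=2, lev 4).
Iteration 5: join on id=2 -> Quinn (id 2, manager_id=1, lev 5).
Iteration 6: join on id=1 -> Mona (id 1, manager_id=NULL, lev 6).
Iteration 7: manager_id is NULL; no match; recursion stops.
Total rows emitted: 7.

7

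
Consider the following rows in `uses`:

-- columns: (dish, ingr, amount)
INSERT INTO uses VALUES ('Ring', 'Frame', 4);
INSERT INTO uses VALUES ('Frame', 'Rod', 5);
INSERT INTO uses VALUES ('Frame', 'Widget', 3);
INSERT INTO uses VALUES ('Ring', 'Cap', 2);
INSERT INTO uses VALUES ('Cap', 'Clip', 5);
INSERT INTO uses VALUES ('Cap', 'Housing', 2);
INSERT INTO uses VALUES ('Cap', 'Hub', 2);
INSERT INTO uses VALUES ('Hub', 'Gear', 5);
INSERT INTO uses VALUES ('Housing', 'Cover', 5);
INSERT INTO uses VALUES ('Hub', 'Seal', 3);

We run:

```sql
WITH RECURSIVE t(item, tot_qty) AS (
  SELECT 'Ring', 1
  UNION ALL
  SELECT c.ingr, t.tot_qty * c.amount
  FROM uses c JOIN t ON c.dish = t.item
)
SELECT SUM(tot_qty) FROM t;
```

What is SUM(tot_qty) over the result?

109

Base: (Ring, tot_qty=1).
Iteration 1: components of {Ring} -> Cap = 1*2 = 2, Frame = 1*4 = 4.
Iteration 2: components of {Cap,Frame} -> Clip = 2*5 = 10, Housing = 2*2 = 4, Hub = 2*2 = 4, Rod = 4*5 = 20, Widget = 4*3 = 12.
Iteration 3: components of {Clip,Housing,Hub,Rod,Widget} -> Cover = 4*5 = 20, Gear = 4*5 = 20, Seal = 4*3 = 12.
Iteration 4: no further components; recursion stops.
SUM(tot_qty) = 1 + 4 + 2 + 20 + 12 + 10 + 4 + 4 + 20 + 20 + 12 = 109.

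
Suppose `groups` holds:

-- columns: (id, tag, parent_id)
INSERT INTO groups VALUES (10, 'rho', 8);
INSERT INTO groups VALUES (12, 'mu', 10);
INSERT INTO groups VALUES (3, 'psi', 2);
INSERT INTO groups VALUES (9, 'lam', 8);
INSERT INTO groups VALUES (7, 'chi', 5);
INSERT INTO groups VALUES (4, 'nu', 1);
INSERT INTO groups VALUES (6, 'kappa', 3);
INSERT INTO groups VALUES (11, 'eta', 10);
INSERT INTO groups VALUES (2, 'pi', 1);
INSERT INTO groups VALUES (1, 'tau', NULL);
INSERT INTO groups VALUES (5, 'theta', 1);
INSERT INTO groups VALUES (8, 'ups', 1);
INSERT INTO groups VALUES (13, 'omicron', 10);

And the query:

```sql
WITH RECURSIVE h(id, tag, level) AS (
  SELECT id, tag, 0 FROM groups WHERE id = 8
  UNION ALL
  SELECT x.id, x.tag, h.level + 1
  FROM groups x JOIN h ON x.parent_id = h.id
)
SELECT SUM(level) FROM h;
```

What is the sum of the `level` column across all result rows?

8

Base: id=8 (ups) at level 0.
Iteration 1: rows with parent_id in {8} -> lam (id 9, level 1), rho (id 10, level 1).
Iteration 2: rows with parent_id in {9,10} -> eta (id 11, level 2), mu (id 12, level 2), omicron (id 13, level 2).
Iteration 3: no rows with parent_id in {11,12,13}; recursion stops.
SUM(level) = 0 + 1 + 1 + 2 + 2 + 2 = 8.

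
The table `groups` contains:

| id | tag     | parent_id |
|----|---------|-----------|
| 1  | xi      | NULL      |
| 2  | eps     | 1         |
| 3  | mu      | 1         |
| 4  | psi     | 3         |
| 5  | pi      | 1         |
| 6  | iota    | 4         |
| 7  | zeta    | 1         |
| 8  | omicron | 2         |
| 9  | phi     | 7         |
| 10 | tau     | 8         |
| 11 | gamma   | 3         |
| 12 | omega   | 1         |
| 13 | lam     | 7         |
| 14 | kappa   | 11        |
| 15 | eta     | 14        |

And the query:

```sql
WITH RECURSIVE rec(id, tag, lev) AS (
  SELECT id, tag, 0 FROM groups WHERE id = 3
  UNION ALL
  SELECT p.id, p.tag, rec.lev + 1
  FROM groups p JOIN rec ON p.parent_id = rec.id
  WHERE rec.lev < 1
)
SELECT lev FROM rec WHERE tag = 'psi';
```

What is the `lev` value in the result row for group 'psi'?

1

Base: id=3 (mu) at lev 0.
Iteration 1: rows with parent_id in {3} -> psi (id 4, lev 1), gamma (id 11, lev 1).
Iteration 2: lev < 1 fails for all current rows; recursion stops.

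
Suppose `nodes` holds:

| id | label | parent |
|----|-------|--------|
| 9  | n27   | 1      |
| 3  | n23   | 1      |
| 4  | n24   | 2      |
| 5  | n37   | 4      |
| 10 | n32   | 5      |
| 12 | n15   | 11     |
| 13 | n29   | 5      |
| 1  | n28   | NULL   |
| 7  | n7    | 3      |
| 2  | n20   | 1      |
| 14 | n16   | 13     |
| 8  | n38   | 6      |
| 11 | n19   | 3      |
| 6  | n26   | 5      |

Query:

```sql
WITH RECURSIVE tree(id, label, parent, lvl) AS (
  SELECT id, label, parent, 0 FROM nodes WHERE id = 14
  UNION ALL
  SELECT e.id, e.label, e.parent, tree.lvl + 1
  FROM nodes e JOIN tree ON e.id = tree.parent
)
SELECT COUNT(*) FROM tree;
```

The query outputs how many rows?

6

Base: id=14 (n16), parent=13, lvl 0.
Iteration 1: join on id=13 -> n29 (id 13, parent=5, lvl 1).
Iteration 2: join on id=5 -> n37 (id 5, parent=4, lvl 2).
Iteration 3: join on id=4 -> n24 (id 4, parent=2, lvl 3).
Iteration 4: join on id=2 -> n20 (id 2, parent=1, lvl 4).
Iteration 5: join on id=1 -> n28 (id 1, parent=NULL, lvl 5).
Iteration 6: parent is NULL; no match; recursion stops.
Total rows emitted: 6.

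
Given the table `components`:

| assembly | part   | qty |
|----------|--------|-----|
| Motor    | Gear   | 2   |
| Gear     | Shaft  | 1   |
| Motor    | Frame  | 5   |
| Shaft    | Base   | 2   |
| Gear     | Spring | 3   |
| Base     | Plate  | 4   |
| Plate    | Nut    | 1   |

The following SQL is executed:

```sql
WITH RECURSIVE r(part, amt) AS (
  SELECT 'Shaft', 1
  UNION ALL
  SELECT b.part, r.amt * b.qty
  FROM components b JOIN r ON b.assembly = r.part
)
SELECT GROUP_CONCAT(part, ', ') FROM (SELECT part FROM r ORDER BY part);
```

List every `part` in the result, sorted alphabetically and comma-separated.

Base: (Shaft, amt=1).
Iteration 1: components of {Shaft} -> Base = 1*2 = 2.
Iteration 2: components of {Base} -> Plate = 2*4 = 8.
Iteration 3: components of {Plate} -> Nut = 8*1 = 8.
Iteration 4: no further components; recursion stops.

Base, Nut, Plate, Shaft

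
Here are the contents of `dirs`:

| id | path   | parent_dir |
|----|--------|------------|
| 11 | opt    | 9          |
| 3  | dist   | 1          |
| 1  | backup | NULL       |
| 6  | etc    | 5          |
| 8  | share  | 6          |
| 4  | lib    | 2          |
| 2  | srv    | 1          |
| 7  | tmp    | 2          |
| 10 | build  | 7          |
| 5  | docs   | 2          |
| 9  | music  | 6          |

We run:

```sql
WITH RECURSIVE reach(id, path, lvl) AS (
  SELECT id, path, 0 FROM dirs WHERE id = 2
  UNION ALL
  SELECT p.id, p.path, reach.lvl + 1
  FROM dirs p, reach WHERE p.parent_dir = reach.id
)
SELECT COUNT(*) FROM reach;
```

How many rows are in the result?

9

Base: id=2 (srv) at lvl 0.
Iteration 1: rows with parent_dir in {2} -> lib (id 4, lvl 1), docs (id 5, lvl 1), tmp (id 7, lvl 1).
Iteration 2: rows with parent_dir in {4,5,7} -> etc (id 6, lvl 2), build (id 10, lvl 2).
Iteration 3: rows with parent_dir in {6,10} -> share (id 8, lvl 3), music (id 9, lvl 3).
Iteration 4: rows with parent_dir in {8,9} -> opt (id 11, lvl 4).
Iteration 5: no rows with parent_dir in {11}; recursion stops.
Total rows emitted: 9.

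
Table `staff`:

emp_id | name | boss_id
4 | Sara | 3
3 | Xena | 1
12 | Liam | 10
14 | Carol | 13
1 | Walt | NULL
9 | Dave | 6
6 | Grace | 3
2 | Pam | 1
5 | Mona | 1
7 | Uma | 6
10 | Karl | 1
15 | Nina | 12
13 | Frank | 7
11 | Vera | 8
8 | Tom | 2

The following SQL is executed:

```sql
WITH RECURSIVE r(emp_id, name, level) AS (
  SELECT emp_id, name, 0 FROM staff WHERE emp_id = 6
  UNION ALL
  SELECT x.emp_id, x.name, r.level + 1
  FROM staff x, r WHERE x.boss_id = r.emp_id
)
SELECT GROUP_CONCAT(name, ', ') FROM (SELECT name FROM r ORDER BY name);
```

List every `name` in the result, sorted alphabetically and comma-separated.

Base: emp_id=6 (Grace) at level 0.
Iteration 1: rows with boss_id in {6} -> Uma (id 7, level 1), Dave (id 9, level 1).
Iteration 2: rows with boss_id in {7,9} -> Frank (id 13, level 2).
Iteration 3: rows with boss_id in {13} -> Carol (id 14, level 3).
Iteration 4: no rows with boss_id in {14}; recursion stops.

Carol, Dave, Frank, Grace, Uma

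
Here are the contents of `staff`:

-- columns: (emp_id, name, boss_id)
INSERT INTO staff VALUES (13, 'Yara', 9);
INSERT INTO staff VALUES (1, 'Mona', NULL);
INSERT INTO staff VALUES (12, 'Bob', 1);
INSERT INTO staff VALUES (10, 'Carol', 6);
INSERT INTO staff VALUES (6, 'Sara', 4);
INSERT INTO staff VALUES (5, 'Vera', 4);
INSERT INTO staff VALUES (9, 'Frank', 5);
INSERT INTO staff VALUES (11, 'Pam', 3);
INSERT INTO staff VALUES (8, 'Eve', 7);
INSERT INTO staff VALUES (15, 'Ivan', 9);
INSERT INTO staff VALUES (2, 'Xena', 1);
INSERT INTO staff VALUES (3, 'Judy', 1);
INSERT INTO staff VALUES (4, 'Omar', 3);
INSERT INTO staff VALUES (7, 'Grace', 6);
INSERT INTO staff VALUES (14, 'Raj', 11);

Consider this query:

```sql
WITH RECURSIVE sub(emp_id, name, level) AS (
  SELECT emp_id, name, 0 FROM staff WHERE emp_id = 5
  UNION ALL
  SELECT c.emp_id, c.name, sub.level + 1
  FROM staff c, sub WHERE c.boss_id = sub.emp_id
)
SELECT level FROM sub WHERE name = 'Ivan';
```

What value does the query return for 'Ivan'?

2

Base: emp_id=5 (Vera) at level 0.
Iteration 1: rows with boss_id in {5} -> Frank (id 9, level 1).
Iteration 2: rows with boss_id in {9} -> Yara (id 13, level 2), Ivan (id 15, level 2).
Iteration 3: no rows with boss_id in {13,15}; recursion stops.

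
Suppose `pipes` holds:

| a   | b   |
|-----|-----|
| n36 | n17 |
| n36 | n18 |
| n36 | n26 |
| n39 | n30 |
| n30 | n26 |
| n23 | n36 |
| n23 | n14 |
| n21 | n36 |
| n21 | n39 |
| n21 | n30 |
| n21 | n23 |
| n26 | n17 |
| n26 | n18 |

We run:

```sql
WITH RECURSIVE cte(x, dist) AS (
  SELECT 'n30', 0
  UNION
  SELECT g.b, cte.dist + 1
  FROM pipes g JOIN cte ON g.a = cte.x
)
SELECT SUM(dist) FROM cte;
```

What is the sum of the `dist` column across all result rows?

5

Base: (n30, dist=0).
Iteration 1: edges from {n30} -> (n26, dist=1).
Iteration 2: edges from {n26} -> (n17, dist=2), (n18, dist=2).
Iteration 3: no outgoing edges from {n17,n18}; recursion stops.
SUM(dist) = 0 + 1 + 2 + 2 = 5.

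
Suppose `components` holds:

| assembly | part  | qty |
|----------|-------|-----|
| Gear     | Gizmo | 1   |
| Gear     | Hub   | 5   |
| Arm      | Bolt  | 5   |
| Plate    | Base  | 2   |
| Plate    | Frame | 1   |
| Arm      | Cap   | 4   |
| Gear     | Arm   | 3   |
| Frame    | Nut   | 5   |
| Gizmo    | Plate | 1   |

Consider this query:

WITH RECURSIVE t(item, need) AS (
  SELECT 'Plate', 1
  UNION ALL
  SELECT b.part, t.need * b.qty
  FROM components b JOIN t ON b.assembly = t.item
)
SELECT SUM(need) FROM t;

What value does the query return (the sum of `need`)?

9

Base: (Plate, need=1).
Iteration 1: components of {Plate} -> Base = 1*2 = 2, Frame = 1*1 = 1.
Iteration 2: components of {Base,Frame} -> Nut = 1*5 = 5.
Iteration 3: no further components; recursion stops.
SUM(need) = 1 + 2 + 1 + 5 = 9.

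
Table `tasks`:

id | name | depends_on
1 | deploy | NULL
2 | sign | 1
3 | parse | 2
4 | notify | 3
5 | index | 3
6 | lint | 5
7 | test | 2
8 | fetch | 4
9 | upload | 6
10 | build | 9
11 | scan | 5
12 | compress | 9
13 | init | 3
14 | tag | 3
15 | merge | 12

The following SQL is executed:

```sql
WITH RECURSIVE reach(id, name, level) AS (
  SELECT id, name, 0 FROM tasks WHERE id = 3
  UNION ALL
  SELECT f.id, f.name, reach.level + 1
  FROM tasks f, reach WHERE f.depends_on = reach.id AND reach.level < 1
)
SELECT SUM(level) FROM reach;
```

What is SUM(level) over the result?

4

Base: id=3 (parse) at level 0.
Iteration 1: rows with depends_on in {3} -> notify (id 4, level 1), index (id 5, level 1), init (id 13, level 1), tag (id 14, level 1).
Iteration 2: level < 1 fails for all current rows; recursion stops.
SUM(level) = 0 + 1 + 1 + 1 + 1 = 4.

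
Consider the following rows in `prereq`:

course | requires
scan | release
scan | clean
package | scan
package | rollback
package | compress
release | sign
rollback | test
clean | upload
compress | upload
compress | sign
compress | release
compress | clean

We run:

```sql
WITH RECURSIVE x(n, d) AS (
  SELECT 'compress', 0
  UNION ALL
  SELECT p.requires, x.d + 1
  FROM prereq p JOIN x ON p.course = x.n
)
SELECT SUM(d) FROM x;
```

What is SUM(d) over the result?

8

Base: (compress, d=0).
Iteration 1: edges from {compress} -> (clean, d=1), (release, d=1), (sign, d=1), (upload, d=1).
Iteration 2: edges from {clean,release,sign,upload} -> (sign, d=2), (upload, d=2).
Iteration 3: no outgoing edges from {sign,upload}; recursion stops.
SUM(d) = 0 + 1 + 1 + 1 + 1 + 2 + 2 = 8.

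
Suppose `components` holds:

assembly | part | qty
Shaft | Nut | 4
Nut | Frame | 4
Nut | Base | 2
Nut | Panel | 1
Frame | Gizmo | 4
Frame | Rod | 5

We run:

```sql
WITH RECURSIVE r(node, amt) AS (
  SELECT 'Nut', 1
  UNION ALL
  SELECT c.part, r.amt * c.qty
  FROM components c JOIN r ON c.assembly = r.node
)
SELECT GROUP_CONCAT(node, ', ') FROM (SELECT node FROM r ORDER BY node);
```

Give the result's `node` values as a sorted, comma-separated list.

Base: (Nut, amt=1).
Iteration 1: components of {Nut} -> Base = 1*2 = 2, Frame = 1*4 = 4, Panel = 1*1 = 1.
Iteration 2: components of {Base,Frame,Panel} -> Gizmo = 4*4 = 16, Rod = 4*5 = 20.
Iteration 3: no further components; recursion stops.

Base, Frame, Gizmo, Nut, Panel, Rod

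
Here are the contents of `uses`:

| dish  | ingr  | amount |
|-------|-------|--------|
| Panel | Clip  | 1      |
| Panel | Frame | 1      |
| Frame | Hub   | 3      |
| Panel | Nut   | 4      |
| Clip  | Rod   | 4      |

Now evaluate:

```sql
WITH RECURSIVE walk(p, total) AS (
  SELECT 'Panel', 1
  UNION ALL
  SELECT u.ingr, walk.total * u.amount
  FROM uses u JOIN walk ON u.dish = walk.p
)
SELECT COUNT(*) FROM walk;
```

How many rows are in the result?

Base: (Panel, total=1).
Iteration 1: components of {Panel} -> Clip = 1*1 = 1, Frame = 1*1 = 1, Nut = 1*4 = 4.
Iteration 2: components of {Clip,Frame,Nut} -> Hub = 1*3 = 3, Rod = 1*4 = 4.
Iteration 3: no further components; recursion stops.
Total rows emitted: 6.

6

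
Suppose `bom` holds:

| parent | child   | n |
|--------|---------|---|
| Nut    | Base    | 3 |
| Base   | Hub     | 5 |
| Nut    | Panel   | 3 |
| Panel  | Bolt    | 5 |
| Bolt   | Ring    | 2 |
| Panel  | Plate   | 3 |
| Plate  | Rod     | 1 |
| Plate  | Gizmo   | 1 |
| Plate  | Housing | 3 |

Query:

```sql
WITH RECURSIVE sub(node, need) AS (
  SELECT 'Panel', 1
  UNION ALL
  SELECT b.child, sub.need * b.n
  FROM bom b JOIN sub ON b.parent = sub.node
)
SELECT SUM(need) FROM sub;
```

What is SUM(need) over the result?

Base: (Panel, need=1).
Iteration 1: components of {Panel} -> Bolt = 1*5 = 5, Plate = 1*3 = 3.
Iteration 2: components of {Bolt,Plate} -> Gizmo = 3*1 = 3, Housing = 3*3 = 9, Ring = 5*2 = 10, Rod = 3*1 = 3.
Iteration 3: no further components; recursion stops.
SUM(need) = 1 + 5 + 3 + 10 + 3 + 3 + 9 = 34.

34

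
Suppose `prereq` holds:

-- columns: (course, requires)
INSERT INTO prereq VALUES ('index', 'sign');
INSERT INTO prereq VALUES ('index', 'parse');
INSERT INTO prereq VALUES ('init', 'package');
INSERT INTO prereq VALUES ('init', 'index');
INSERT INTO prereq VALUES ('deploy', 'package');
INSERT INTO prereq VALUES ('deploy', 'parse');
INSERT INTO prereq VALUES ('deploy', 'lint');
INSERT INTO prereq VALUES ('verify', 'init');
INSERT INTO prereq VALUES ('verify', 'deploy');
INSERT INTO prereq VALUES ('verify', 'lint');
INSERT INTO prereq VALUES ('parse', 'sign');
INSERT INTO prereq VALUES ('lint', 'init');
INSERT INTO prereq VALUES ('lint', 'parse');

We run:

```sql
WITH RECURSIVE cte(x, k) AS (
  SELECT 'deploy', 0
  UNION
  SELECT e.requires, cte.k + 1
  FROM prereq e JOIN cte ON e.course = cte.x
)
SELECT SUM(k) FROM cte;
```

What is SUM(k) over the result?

Base: (deploy, k=0).
Iteration 1: edges from {deploy} -> (lint, k=1), (package, k=1), (parse, k=1).
Iteration 2: edges from {lint,package,parse} -> (init, k=2), (parse, k=2), (sign, k=2).
Iteration 3: edges from {init,parse,sign} -> (index, k=3), (package, k=3), (sign, k=3).
Iteration 4: edges from {index,package,sign} -> (parse, k=4), (sign, k=4).
Iteration 5: edges from {parse,sign} -> (sign, k=5).
Iteration 6: no outgoing edges from {sign}; recursion stops.
SUM(k) = 0 + 1 + 1 + 1 + 2 + 2 + 2 + 3 + 3 + 3 + 4 + 4 + 5 = 31.

31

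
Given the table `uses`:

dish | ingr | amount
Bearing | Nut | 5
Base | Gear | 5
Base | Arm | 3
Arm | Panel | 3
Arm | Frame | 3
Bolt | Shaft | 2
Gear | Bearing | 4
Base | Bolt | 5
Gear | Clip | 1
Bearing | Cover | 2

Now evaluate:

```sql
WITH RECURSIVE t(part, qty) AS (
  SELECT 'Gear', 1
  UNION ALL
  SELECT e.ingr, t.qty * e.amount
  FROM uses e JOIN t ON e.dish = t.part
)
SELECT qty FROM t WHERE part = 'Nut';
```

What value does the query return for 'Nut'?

20

Base: (Gear, qty=1).
Iteration 1: components of {Gear} -> Bearing = 1*4 = 4, Clip = 1*1 = 1.
Iteration 2: components of {Bearing,Clip} -> Cover = 4*2 = 8, Nut = 4*5 = 20.
Iteration 3: no further components; recursion stops.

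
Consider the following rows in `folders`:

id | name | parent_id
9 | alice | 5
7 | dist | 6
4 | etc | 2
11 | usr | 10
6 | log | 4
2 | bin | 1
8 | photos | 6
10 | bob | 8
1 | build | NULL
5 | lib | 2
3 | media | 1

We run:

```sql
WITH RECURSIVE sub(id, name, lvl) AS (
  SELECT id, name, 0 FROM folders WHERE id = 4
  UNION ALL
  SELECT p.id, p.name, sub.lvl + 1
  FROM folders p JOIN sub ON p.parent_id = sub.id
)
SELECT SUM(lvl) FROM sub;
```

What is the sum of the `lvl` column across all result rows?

Base: id=4 (etc) at lvl 0.
Iteration 1: rows with parent_id in {4} -> log (id 6, lvl 1).
Iteration 2: rows with parent_id in {6} -> dist (id 7, lvl 2), photos (id 8, lvl 2).
Iteration 3: rows with parent_id in {7,8} -> bob (id 10, lvl 3).
Iteration 4: rows with parent_id in {10} -> usr (id 11, lvl 4).
Iteration 5: no rows with parent_id in {11}; recursion stops.
SUM(lvl) = 0 + 1 + 2 + 2 + 3 + 4 = 12.

12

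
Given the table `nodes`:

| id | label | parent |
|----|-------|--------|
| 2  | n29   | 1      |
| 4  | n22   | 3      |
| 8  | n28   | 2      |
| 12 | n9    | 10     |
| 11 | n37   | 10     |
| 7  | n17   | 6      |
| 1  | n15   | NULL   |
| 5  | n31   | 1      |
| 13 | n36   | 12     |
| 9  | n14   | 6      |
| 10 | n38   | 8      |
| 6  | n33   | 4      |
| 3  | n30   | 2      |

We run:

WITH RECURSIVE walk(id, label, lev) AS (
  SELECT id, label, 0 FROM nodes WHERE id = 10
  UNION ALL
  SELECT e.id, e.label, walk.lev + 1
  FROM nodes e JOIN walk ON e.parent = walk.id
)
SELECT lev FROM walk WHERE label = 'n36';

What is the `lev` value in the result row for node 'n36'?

Base: id=10 (n38) at lev 0.
Iteration 1: rows with parent in {10} -> n37 (id 11, lev 1), n9 (id 12, lev 1).
Iteration 2: rows with parent in {11,12} -> n36 (id 13, lev 2).
Iteration 3: no rows with parent in {13}; recursion stops.

2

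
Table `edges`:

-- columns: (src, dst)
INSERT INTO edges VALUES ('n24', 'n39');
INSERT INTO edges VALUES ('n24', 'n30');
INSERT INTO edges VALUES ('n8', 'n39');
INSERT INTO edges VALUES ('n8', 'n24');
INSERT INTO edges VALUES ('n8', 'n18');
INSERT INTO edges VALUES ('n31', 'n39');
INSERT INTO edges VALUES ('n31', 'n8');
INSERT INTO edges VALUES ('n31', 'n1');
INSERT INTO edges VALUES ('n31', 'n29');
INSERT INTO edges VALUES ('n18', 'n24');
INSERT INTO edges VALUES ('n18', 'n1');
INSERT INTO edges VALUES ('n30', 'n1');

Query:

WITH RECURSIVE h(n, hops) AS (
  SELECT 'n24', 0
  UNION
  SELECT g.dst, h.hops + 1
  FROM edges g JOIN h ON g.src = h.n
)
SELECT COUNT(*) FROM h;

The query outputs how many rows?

Base: (n24, hops=0).
Iteration 1: edges from {n24} -> (n30, hops=1), (n39, hops=1).
Iteration 2: edges from {n30,n39} -> (n1, hops=2).
Iteration 3: no outgoing edges from {n1}; recursion stops.
Total rows emitted: 4.

4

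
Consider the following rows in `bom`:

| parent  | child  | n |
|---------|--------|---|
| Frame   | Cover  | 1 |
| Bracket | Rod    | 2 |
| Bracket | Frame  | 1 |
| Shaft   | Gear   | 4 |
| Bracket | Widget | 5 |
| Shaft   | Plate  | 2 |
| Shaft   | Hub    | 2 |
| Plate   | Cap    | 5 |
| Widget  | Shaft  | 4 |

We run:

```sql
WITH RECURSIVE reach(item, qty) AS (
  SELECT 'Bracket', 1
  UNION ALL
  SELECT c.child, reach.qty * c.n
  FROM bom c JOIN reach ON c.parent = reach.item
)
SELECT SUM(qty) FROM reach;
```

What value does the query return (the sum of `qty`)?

390

Base: (Bracket, qty=1).
Iteration 1: components of {Bracket} -> Frame = 1*1 = 1, Rod = 1*2 = 2, Widget = 1*5 = 5.
Iteration 2: components of {Frame,Rod,Widget} -> Cover = 1*1 = 1, Shaft = 5*4 = 20.
Iteration 3: components of {Cover,Shaft} -> Gear = 20*4 = 80, Hub = 20*2 = 40, Plate = 20*2 = 40.
Iteration 4: components of {Gear,Hub,Plate} -> Cap = 40*5 = 200.
Iteration 5: no further components; recursion stops.
SUM(qty) = 1 + 5 + 1 + 2 + 20 + 1 + 40 + 40 + 80 + 200 = 390.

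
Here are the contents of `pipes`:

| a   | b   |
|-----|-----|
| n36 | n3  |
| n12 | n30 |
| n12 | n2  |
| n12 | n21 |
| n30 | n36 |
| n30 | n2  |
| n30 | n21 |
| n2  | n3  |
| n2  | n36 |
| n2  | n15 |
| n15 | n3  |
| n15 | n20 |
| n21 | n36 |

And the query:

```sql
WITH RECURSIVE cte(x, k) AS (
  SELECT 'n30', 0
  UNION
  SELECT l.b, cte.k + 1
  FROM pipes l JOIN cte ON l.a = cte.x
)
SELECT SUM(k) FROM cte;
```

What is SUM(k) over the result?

15

Base: (n30, k=0).
Iteration 1: edges from {n30} -> (n2, k=1), (n21, k=1), (n36, k=1).
Iteration 2: edges from {n2,n21,n36} -> (n15, k=2), (n3, k=2), (n36, k=2). [UNION drops 2 duplicate row(s)]
Iteration 3: edges from {n15,n3,n36} -> (n20, k=3), (n3, k=3). [UNION drops 1 duplicate row(s)]
Iteration 4: no outgoing edges from {n20,n3}; recursion stops.
SUM(k) = 0 + 1 + 1 + 1 + 2 + 2 + 2 + 3 + 3 = 15.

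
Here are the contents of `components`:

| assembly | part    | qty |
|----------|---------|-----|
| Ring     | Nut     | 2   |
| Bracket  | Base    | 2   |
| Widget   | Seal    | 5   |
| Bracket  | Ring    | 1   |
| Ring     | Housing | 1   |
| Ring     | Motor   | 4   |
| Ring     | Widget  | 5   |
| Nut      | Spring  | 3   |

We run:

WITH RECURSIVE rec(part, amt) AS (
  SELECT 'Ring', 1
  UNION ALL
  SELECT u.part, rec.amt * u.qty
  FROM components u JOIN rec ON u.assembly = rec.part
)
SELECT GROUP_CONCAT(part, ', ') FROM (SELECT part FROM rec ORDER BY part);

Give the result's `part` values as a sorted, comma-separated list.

Base: (Ring, amt=1).
Iteration 1: components of {Ring} -> Housing = 1*1 = 1, Motor = 1*4 = 4, Nut = 1*2 = 2, Widget = 1*5 = 5.
Iteration 2: components of {Housing,Motor,Nut,Widget} -> Seal = 5*5 = 25, Spring = 2*3 = 6.
Iteration 3: no further components; recursion stops.

Housing, Motor, Nut, Ring, Seal, Spring, Widget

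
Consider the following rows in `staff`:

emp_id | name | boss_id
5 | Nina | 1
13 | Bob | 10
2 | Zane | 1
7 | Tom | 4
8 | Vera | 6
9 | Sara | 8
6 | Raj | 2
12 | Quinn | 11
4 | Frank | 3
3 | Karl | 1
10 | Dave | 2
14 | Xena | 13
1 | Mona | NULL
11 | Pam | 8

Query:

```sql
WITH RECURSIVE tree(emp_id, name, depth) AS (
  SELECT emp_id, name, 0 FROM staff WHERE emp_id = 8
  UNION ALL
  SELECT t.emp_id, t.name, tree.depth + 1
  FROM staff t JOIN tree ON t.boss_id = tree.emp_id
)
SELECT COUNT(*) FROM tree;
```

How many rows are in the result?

Base: emp_id=8 (Vera) at depth 0.
Iteration 1: rows with boss_id in {8} -> Sara (id 9, depth 1), Pam (id 11, depth 1).
Iteration 2: rows with boss_id in {9,11} -> Quinn (id 12, depth 2).
Iteration 3: no rows with boss_id in {12}; recursion stops.
Total rows emitted: 4.

4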